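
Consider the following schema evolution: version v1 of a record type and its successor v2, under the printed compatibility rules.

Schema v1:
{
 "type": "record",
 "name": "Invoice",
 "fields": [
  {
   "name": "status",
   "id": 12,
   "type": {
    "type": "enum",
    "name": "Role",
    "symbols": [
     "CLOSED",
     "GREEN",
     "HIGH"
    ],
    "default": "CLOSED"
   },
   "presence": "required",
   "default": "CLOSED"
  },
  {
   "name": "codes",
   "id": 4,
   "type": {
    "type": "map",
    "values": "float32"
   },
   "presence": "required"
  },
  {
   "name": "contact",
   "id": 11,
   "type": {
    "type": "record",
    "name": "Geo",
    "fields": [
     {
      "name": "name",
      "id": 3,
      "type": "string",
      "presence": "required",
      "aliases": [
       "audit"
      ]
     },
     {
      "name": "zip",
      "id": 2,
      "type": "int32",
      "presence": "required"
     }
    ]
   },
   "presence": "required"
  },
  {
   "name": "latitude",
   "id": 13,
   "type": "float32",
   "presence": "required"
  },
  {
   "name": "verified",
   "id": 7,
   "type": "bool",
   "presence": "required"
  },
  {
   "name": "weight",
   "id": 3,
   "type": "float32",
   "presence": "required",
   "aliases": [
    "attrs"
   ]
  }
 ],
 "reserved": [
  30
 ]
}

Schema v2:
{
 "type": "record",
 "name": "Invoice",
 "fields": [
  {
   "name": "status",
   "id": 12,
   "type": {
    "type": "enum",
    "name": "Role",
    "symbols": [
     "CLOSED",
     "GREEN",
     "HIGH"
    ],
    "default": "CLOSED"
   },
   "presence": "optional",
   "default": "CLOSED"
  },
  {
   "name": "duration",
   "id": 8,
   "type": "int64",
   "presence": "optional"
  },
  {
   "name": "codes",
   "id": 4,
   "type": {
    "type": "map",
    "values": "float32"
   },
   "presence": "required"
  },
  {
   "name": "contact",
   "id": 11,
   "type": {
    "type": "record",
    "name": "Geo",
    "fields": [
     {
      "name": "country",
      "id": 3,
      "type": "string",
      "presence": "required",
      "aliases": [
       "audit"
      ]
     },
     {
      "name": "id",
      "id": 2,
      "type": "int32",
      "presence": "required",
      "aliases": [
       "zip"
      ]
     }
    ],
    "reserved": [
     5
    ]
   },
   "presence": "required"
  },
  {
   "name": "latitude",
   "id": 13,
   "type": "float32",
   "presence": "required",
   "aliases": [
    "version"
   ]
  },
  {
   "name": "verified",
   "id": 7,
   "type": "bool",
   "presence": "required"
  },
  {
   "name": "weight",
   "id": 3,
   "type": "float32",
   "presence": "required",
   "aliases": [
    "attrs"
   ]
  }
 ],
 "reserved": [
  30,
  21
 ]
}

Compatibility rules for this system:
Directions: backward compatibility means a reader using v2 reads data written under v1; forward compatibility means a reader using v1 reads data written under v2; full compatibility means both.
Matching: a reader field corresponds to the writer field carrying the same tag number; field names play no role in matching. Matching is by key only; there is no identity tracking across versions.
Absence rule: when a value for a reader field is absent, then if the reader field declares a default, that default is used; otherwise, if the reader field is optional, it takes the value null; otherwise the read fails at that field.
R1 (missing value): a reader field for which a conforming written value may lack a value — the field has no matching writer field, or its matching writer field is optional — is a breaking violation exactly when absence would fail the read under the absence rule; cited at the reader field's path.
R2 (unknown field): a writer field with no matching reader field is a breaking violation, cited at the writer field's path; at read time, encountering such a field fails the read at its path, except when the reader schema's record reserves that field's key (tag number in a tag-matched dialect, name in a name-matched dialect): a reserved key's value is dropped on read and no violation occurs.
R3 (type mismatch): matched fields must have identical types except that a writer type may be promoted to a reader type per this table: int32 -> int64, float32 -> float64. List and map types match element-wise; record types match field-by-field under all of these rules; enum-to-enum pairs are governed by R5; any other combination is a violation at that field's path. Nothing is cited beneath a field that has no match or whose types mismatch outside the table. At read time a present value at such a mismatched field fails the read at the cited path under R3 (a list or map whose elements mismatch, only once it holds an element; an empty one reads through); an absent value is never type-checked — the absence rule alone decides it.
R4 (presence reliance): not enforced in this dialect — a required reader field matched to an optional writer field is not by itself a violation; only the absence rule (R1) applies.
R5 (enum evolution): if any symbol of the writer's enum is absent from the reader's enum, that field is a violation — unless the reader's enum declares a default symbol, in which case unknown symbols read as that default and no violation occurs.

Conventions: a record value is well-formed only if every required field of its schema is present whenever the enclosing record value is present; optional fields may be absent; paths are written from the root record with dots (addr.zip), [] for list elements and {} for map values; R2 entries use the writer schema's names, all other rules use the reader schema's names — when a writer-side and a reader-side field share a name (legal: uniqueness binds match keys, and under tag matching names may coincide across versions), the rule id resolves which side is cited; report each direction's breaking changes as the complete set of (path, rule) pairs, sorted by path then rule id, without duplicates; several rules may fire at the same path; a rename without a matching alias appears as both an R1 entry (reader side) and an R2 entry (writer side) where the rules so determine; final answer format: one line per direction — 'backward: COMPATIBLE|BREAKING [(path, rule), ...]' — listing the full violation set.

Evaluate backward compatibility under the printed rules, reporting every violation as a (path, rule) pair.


backward: COMPATIBLE []

arrows below run writer -> reader for Invoice
backward for Invoice (reader v2, writer v1):
  status: Role -> Role, writer required; from status
  duration: no writer-side match
  codes: map<string, float32> -> map<string, float32>, writer required; from codes
  contact: Geo -> Geo, writer required; from contact
  latitude: float32 -> float32, writer required; from latitude
  verified: bool -> bool, writer required; from verified
  weight: float32 -> float32, writer required; from weight
  contact.country: string -> string, writer required; from contact.name
  contact.id: int32 -> int32, writer required; from contact.zip
  => no violations; backward on Invoice: COMPATIBLE
ruling out the remaining Invoice differences:
  renamed field zip to id in record Geo (alias zip declared on the renamed field) -> fires no rule on Invoice, leaving the asked answer as it is
  added field duration to record Invoice: optional int64, tag 8 (in v2 it sits immediately before codes) -> matters only for Invoice's forward compatibility — outside the asked direction
  field status in record Invoice: required changed to optional -> fires no rule on Invoice, leaving the asked answer as it is
  renamed field name to country in record Geo -> fires no rule on Invoice, leaving the asked answer as it is


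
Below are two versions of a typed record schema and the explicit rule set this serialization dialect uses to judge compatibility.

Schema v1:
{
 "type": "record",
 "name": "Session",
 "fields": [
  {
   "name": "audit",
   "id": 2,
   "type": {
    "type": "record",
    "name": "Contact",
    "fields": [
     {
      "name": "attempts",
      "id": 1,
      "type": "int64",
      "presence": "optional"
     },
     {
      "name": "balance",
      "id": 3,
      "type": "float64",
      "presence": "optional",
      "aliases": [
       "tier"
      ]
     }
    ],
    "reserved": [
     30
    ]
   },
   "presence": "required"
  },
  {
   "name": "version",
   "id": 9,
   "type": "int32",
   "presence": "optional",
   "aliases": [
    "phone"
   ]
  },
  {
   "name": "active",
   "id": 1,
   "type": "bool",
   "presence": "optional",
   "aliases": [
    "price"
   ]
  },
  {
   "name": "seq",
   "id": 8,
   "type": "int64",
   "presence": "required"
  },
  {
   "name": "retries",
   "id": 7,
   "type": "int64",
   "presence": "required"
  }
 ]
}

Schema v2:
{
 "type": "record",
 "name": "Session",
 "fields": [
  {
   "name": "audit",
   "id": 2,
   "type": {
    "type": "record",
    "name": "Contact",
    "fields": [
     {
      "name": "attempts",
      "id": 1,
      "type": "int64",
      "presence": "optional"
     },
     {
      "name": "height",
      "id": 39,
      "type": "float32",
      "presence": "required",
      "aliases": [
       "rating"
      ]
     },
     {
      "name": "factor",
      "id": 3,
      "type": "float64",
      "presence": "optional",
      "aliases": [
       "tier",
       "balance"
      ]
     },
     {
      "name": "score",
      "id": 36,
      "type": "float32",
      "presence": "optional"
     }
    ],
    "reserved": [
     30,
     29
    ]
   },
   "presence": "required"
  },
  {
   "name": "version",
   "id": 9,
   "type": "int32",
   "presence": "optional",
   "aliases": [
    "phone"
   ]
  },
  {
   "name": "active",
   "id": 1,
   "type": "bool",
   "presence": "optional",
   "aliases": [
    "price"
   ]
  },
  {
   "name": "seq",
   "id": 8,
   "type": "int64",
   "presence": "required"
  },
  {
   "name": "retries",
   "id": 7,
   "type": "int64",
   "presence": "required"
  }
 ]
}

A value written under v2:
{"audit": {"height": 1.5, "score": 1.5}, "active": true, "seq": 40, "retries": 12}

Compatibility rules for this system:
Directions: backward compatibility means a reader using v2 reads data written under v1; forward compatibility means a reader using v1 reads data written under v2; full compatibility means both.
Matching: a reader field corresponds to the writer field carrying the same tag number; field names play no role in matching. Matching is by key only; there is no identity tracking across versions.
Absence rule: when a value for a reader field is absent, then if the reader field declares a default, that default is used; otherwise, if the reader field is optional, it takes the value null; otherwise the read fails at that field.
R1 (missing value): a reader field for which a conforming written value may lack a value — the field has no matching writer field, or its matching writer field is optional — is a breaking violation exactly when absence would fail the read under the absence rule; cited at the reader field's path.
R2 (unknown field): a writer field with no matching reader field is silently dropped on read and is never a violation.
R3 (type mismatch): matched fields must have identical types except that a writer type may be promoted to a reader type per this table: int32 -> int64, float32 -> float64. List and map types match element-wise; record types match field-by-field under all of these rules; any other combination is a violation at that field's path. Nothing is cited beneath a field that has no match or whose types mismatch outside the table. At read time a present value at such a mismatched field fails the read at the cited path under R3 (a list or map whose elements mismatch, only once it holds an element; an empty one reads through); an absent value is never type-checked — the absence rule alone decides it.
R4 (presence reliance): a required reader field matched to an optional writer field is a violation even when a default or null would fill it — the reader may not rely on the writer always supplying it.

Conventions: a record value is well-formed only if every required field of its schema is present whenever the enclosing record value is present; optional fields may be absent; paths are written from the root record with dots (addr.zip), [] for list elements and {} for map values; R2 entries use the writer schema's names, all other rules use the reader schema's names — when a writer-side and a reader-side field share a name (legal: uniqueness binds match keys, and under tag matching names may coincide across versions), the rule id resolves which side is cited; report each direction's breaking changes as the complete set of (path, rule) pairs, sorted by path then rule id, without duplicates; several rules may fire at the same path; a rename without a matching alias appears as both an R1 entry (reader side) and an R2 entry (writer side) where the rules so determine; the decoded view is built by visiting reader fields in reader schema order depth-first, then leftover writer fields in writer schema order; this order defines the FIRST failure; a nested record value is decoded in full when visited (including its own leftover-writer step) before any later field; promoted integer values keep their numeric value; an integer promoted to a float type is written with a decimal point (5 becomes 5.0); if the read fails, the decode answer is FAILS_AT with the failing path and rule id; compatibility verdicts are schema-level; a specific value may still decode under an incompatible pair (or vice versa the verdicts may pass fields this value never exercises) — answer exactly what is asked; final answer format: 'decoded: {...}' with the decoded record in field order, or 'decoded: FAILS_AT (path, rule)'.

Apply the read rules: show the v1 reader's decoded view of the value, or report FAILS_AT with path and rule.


decoded: {"audit": {"attempts": null, "balance": null}, "version": null, "active": true, "seq": 40, "retries": 12}

in Session below, arrows point writer -> reader
decode (reader v1):
  audit.attempts := null (missing; optional => null)
  audit.balance := null (missing; optional => null)
  writer audit.height: no reader field; dropped
  writer audit.score: no reader field; dropped
  version := null (missing; optional => null)
  active := true
  seq := 40
  retries := 12
  => decoded: {"audit": {"attempts": null, "balance": null}, "version": null, "active": true, "seq": 40, "retries": 12}
the rest of the Session diff is inert for this question:
  added field score to record Contact: optional float32, tag 36 (in v2 it sits last) -> no rule fires on it and the decoded Session view is identical with or without it
  renamed field balance to factor in record Contact (alias balance declared on the renamed field) -> no rule fires on it and the decoded Session view is identical with or without it
  added field height to record Contact: required float32, tag 39 (in v2 it sits immediately before factor) -> matters for Session compatibility verdicts, not for this value's decode


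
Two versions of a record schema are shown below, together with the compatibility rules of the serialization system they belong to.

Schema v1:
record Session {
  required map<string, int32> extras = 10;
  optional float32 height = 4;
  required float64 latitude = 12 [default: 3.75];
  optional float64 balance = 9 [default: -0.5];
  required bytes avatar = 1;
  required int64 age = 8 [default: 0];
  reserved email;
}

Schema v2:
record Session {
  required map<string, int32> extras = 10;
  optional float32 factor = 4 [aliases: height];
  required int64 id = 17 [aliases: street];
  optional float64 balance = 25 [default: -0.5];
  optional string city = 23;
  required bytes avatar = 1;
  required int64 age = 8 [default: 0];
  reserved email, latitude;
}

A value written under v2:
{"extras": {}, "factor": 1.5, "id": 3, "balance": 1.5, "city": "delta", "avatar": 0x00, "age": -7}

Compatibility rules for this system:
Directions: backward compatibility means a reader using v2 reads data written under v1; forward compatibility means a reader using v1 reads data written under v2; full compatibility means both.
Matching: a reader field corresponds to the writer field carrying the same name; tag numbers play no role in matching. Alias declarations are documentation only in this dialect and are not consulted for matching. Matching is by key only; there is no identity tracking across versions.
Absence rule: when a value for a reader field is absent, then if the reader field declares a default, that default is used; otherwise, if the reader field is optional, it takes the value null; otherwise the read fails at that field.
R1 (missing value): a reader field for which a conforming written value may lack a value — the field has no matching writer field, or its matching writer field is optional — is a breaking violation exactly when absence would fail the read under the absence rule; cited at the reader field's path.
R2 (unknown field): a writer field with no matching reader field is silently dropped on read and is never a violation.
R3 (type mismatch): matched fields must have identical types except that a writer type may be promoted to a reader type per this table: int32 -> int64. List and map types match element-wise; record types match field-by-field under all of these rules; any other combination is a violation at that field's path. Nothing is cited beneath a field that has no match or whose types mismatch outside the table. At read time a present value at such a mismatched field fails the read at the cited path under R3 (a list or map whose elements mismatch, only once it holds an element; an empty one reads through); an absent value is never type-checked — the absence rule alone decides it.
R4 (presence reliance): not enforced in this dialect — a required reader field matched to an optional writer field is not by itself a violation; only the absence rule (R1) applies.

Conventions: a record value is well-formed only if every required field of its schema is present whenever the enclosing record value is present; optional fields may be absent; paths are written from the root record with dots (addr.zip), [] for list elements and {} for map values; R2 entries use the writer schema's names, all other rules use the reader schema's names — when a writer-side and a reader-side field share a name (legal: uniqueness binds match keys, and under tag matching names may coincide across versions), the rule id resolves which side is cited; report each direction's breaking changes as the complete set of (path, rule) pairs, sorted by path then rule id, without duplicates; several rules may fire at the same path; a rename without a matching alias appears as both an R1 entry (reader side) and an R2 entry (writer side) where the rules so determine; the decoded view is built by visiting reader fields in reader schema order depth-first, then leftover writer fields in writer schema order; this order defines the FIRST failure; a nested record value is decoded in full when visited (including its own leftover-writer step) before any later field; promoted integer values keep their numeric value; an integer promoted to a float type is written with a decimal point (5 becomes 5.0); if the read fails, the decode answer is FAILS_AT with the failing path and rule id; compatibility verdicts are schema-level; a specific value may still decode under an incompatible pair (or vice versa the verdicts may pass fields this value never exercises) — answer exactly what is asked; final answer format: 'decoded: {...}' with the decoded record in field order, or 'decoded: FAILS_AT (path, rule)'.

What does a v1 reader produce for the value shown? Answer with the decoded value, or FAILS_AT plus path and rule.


the writer's type comes first in each Session pair
decode (reader v1):
  extras := {}
  height := null (missing; optional => null)
  latitude := 3.75 (missing; default applied)
  balance := 1.5
  avatar := 0x00
  age := -7
  writer factor: no reader field; dropped
  writer id: no reader field; dropped
  writer city: no reader field; dropped
  => decoded: {"extras": {}, "height": null, "latitude": 3.75, "balance": 1.5, "avatar": 0x00, "age": -7}
the rest of the Session diff is inert for this question:
  field balance in record Session: tag 9 changed to 25 -> no rule fires on it and the decoded Session view is identical with or without it
  removed field latitude from record Session (its key "latitude" joins the reserved list) -> no rule fires on it and the decoded Session view is identical with or without it
  added field city to record Session: optional string, tag 23 (in v2 it sits immediately before avatar) -> no rule fires on it and the decoded Session view is identical with or without it
  added field id to record Session: required int64, tag 17 (in v2 it sits immediately before balance) -> affects the rule determinations only; this particular Session value decodes identically

decoded: {"extras": {}, "height": null, "latitude": 3.75, "balance": 1.5, "avatar": 0x00, "age": -7}


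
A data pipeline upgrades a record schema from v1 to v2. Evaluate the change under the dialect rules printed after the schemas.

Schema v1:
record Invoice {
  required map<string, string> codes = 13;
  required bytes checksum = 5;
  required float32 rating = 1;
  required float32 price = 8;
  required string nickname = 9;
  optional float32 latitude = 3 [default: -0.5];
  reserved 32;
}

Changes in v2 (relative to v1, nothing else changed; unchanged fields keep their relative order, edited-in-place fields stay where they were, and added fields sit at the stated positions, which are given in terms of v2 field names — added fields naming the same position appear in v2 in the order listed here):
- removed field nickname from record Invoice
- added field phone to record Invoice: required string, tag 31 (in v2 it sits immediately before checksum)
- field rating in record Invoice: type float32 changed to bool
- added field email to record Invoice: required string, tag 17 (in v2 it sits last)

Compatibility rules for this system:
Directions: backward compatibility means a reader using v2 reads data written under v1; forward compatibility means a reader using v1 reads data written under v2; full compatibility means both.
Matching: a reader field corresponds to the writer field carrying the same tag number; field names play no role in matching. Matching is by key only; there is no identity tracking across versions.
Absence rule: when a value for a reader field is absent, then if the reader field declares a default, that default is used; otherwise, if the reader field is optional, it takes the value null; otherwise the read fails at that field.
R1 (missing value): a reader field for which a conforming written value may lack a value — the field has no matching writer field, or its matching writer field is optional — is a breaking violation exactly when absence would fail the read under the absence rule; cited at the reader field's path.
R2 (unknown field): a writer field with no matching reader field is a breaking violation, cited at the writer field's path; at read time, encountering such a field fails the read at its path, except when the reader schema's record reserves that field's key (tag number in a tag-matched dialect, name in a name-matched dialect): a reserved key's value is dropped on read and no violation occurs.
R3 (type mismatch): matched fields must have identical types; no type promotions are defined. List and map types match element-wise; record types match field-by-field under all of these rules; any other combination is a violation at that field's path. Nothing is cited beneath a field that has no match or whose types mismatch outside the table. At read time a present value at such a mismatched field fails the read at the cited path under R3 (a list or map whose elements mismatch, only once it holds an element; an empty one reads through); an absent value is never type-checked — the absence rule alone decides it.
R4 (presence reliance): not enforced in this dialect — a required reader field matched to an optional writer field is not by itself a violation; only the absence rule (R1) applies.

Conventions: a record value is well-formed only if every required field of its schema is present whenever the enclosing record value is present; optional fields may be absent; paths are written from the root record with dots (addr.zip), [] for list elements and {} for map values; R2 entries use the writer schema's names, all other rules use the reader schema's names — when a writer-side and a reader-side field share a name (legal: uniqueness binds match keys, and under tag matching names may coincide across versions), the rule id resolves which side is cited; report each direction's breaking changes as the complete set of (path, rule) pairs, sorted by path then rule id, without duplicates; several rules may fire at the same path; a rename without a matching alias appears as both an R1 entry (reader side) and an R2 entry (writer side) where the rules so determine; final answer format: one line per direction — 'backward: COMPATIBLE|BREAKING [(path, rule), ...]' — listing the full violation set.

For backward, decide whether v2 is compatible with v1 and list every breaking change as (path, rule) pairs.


in Invoice below, arrows point writer -> reader
backward analysis of Invoice with v2 as reader and v1 as writer:
  codes <- codes (map<string, string> -> map<string, string>, writer required)
  phone has no writer counterpart
  checksum <- checksum (bytes -> bytes, writer required)
  rating <- rating (float32 -> bool, writer required)
  price <- price (float32 -> float32, writer required)
  latitude <- latitude (float32 -> float32, writer optional)
  email has no writer counterpart
  writer field nickname has no reader counterpart
  violation R1 at email
  violation R2 at nickname
  violation R1 at phone
  violation R3 at rating
  => 4 violation(s): backward is BREAKING for Invoice

backward: BREAKING [(email, R1), (nickname, R2), (phone, R1), (rating, R3)]


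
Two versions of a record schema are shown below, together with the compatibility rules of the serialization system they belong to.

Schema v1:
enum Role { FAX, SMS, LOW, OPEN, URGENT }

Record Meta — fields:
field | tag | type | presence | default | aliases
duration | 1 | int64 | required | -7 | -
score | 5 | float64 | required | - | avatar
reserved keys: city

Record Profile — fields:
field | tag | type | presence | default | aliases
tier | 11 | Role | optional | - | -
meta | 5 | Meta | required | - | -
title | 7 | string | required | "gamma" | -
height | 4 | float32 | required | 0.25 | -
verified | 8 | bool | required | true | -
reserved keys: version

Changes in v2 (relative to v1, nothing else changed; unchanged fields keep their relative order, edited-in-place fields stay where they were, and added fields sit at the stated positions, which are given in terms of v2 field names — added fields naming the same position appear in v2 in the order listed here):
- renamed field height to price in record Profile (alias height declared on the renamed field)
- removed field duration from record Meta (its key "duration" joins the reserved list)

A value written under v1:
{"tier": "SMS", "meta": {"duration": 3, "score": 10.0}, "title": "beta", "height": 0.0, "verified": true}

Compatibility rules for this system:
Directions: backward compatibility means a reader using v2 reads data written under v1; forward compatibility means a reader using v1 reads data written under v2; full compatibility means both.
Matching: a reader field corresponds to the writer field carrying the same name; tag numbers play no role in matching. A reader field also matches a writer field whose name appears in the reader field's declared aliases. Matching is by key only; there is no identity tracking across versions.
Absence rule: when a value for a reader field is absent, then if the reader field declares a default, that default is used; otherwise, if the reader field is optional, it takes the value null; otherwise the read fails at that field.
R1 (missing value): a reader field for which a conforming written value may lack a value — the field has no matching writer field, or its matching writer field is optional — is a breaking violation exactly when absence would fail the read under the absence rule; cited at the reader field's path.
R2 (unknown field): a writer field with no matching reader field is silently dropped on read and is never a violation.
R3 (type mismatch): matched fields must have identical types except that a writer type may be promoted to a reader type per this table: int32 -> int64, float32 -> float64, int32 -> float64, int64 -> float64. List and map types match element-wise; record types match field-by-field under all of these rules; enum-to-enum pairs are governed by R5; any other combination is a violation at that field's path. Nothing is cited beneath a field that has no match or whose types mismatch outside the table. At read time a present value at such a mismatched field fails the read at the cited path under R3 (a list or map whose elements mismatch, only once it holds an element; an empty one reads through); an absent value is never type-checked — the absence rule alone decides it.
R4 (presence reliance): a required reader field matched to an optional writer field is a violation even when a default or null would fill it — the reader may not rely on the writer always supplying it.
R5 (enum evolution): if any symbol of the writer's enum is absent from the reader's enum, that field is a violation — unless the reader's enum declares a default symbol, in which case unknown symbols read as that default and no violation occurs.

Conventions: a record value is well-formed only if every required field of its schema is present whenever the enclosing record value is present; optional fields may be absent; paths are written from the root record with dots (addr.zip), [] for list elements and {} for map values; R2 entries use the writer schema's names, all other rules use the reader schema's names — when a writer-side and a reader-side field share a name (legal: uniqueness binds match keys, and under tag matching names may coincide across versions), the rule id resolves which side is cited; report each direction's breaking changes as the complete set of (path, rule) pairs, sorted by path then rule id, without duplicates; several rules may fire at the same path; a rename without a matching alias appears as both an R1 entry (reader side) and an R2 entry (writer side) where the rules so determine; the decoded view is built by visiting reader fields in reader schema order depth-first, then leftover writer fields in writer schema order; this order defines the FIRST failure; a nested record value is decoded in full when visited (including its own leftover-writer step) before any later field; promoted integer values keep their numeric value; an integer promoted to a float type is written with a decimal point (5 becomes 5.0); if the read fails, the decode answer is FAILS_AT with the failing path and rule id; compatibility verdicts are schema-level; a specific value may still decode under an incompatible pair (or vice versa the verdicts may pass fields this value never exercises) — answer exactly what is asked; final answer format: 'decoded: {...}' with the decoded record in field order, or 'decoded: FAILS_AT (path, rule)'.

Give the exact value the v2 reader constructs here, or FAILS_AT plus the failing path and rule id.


decoded: {"tier": "SMS", "meta": {"score": 10.0}, "title": "beta", "price": 0.0, "verified": true}

the writer's type comes first in each Profile pair
migrating the Profile value to v2:
  tier := "SMS"
  meta.score := 10.0
  writer meta.duration: unknown -> dropped
  title := "beta"
  price := 0.0 (from writer height)
  verified := true
  => decoded: {"tier": "SMS", "meta": {"score": 10.0}, "title": "beta", "price": 0.0, "verified": true}


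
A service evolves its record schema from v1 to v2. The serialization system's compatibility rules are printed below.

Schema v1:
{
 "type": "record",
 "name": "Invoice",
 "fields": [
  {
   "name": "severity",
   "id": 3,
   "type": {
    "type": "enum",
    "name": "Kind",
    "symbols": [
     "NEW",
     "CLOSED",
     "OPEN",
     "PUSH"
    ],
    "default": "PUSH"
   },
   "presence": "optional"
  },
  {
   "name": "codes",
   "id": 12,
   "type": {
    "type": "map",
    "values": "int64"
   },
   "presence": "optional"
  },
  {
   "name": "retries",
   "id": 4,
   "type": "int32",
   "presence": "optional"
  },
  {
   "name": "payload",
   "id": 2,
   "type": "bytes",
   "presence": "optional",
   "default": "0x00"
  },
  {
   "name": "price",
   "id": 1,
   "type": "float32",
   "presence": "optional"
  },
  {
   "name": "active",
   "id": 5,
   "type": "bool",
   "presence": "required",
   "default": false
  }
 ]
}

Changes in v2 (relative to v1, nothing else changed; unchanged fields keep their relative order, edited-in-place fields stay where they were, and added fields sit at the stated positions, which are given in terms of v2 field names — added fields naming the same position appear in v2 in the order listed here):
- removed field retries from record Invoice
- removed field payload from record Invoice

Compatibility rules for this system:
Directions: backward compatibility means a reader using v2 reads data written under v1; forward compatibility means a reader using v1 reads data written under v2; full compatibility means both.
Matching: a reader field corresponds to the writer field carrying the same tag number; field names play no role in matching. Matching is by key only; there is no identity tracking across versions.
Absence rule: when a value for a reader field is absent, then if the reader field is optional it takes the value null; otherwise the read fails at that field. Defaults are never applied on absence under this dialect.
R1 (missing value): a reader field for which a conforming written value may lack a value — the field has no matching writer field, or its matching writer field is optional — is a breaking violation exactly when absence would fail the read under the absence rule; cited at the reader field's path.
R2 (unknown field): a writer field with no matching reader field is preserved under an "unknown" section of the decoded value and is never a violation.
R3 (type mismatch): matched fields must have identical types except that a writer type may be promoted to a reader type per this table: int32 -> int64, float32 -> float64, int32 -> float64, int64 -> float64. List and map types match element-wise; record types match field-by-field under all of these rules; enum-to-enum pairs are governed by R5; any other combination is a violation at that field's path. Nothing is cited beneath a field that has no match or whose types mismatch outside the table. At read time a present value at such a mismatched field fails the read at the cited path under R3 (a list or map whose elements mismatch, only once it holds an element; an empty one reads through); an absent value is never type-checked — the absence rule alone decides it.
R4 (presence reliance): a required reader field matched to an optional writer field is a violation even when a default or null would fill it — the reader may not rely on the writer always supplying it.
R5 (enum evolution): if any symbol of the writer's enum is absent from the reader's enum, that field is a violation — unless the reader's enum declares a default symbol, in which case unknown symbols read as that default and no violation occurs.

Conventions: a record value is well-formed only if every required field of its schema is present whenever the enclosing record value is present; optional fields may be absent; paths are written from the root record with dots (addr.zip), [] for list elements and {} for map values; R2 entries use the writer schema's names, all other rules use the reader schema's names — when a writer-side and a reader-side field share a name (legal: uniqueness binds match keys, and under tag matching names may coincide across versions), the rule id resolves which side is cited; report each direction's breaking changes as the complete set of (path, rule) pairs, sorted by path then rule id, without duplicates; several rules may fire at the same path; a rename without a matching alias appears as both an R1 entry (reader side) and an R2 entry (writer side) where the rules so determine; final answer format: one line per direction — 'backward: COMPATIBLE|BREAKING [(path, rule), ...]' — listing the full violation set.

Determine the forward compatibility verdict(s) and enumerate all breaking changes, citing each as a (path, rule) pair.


arrows below run writer -> reader for Invoice
forward for Invoice (reader v1, writer v2):
  writer optional, Kind -> Kind: reader severity maps from writer severity
  writer optional, map<string, int64> -> map<string, int64>: reader codes maps from writer codes
  retries: no writer-side match
  payload: no writer-side match
  writer optional, float32 -> float32: reader price maps from writer price
  writer required, bool -> bool: reader active maps from writer active
  => no violations; forward on Invoice: COMPATIBLE
the rest of the Invoice diff is inert for this question:
  removed field retries from record Invoice -> triggers nothing under Invoice's printed rules — same verdict
  removed field payload from record Invoice -> triggers nothing under Invoice's printed rules — same verdict

forward: COMPATIBLE []


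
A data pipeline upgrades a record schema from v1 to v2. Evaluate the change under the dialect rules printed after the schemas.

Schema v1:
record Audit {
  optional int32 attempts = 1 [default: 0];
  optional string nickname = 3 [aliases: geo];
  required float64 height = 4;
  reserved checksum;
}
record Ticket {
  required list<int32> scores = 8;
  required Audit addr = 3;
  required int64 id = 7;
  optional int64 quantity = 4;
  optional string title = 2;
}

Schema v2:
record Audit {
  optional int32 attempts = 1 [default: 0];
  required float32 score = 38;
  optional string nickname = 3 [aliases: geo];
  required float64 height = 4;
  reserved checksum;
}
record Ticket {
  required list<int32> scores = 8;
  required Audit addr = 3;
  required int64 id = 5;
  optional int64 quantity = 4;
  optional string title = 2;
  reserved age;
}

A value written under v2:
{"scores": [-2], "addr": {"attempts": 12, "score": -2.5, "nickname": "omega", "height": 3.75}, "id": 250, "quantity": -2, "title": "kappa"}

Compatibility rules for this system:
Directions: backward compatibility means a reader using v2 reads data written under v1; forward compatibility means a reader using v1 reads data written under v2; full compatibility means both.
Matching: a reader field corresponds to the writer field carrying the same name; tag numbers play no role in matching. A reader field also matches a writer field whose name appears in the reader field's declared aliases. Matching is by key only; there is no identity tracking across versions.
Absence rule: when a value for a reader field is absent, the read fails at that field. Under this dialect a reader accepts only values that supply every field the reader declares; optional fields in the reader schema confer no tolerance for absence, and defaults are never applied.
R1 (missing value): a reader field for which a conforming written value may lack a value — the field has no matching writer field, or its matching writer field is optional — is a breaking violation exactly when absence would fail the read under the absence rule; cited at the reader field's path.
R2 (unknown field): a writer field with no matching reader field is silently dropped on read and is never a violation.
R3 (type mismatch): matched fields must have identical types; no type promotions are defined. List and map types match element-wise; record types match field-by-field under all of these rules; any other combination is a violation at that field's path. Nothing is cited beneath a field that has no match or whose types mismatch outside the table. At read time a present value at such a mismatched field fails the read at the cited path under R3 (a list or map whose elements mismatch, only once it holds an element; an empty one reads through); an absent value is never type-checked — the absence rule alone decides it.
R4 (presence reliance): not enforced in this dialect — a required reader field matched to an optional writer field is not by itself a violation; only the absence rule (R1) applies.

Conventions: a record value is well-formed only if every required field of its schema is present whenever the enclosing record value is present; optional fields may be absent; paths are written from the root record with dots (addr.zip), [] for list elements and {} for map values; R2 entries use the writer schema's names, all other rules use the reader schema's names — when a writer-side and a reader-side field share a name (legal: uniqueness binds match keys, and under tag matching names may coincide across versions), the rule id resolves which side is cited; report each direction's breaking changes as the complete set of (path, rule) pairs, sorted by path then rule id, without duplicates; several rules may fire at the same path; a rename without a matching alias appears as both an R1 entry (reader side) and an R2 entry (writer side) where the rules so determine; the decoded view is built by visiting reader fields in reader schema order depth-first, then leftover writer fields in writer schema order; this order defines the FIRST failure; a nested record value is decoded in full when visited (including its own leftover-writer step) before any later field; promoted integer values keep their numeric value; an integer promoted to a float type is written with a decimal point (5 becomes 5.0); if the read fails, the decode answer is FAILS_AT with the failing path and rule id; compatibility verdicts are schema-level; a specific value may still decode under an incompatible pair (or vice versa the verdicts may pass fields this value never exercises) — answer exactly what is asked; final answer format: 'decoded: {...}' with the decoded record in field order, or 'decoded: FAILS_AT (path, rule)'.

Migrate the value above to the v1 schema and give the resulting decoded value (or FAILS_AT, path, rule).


decoded: {"scores": [-2], "addr": {"attempts": 12, "nickname": "omega", "height": 3.75}, "id": 250, "quantity": -2, "title": "kappa"}

in Ticket below, arrows point writer -> reader
migrating the Ticket value to v1:
  scores := [-2]
  addr.attempts := 12
  addr.nickname := "omega"
  addr.height := 3.75
  writer addr.score: unmatched, discarded
  id := 250
  quantity := -2
  title := "kappa"
  => decoded: {"scores": [-2], "addr": {"attempts": 12, "nickname": "omega", "height": 3.75}, "id": 250, "quantity": -2, "title": "kappa"}
ruling out the remaining Ticket differences:
  field id in record Ticket: tag 7 changed to 5 -> fires no rule on Ticket under this dialect and leaves the result unchanged
  added field score to record Audit: required float32, tag 38 (in v2 it sits immediately before nickname) -> shifts the Ticket verdicts, not this decode
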